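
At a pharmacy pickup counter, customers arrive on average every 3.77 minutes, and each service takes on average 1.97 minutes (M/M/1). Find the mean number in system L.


λ = 60/3.77 = 15.9151 /hr
μ = 60/1.97 = 30.4569 /hr
ρ = λ/μ = 15.9151/30.4569 = 0.5225
L = ρ/(1−ρ) = 0.5225/0.4775 = 1.0944

Final: 1.0944


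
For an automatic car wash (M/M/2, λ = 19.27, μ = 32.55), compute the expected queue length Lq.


a = λ/μ = 0.5920; ρ = a/2 = 0.2960
P₀ = 0.543203
Lq = P₀·a^c·ρ / (c!·(1−ρ)²) = 0.543203·0.35048·0.2960/(2·0.49561)
= 0.05685

Final: 0.05685


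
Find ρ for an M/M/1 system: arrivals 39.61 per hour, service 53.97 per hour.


ρ = λ/μ = 39.61/53.97 = 0.7339

Final: 0.7339


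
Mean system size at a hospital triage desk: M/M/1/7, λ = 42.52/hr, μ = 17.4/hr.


ρ = 42.52/17.4 = 2.4437
L = ρ[1 − (K+1)ρ^K + Kρ^(K+1)] / [(1−ρ)(1−ρ^(K+1))]
Numerator: 2.4437·(1 − 8·520.364970 + 7·1271.604513) = 11581.352817
Denominator: (-1.4437)·(-1270.604513) = 1834.343986
L = 11581.352817/1834.343986 = 6.3136

Final: 6.3136


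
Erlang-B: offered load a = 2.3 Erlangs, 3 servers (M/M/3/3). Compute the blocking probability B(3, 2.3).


B(c,a) = (a^c/c!) / Σ_{k=0}^{c} a^k/k!
a^3/3! = 2.027833
Σ terms (k=0..3): 1.00000 + 2.30000 + 2.64500 + 2.02783 = 7.972833
B = 2.027833/7.972833 = 0.254343

Final: 0.254343


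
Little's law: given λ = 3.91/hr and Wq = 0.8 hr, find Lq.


Lq = λWq = 3.91·0.8 = 3.1280

Final: 3.1280


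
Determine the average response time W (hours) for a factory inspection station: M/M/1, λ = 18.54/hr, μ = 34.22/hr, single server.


W = 1/(μ−λ) = 1/(34.22 − 18.54) = 1/15.68 = 0.06378 hr

Final: 0.06378 hr


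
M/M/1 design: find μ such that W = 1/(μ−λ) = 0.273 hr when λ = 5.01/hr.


W = 1/(μ−λ) ⇒ μ − λ = 1/W = 1/0.273 = 3.6630
μ = λ + 1/W = 5.01 + 3.6630 = 8.6730 per hr

Final: 8.6730 /hr


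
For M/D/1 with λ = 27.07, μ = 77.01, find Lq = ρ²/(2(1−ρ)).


ρ = 27.07/77.01 = 0.3515
M/D/1: Lq = ρ²/(2(1−ρ)) = 0.1236/(2·0.6485) = 0.09527

Final: 0.09527


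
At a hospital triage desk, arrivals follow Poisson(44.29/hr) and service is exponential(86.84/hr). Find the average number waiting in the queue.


ρ = 44.29/86.84 = 0.5100
Lq = ρ²/(1−ρ) = 0.2601/0.4900 = 0.5309

Final: 0.5309


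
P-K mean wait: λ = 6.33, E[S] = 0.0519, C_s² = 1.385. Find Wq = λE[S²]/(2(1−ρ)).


ρ = λ·E[S] = 6.33·0.0519 = 0.3285
E[S²] = E[S]²(1+C_s²) = 0.0519²·(1+1.385) = 0.006424
Wq = λ·E[S²]/(2(1−ρ)) = 6.33·0.006424/(2·0.6715) = 0.03028 hr

Final: 0.03028 hr


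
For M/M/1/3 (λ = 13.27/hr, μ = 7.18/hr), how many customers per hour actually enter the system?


ρ = 1.8482; P_K = (1−ρ)ρ^3/(1−ρ^4) = 0.501950
λ_eff = λ(1 − P_K) = 13.27·(1 − 0.501950) = 13.27·0.498050 = 6.6091 /hr

Final: 6.6091 /hr


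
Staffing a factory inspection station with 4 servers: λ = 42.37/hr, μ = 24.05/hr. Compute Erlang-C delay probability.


a = λ/μ = 1.7617; ρ = a/4 = 0.4404
P₀ = 0.168286 (from M/M/c formula)
C(c,a) = [a^c/(c!(1−ρ))]·P₀ = [9.63327/(24·0.5596)]·0.168286
= 0.71732·0.168286 = 0.120715

Final: 0.120715


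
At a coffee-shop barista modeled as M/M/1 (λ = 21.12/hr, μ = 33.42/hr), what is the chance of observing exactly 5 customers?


ρ = 21.12/33.42 = 0.6320
P_n = (1−ρ)·ρ^n = (1 − 0.6320)·0.6320^5 = 0.3680·0.100795 = 0.037097

Final: 0.037097


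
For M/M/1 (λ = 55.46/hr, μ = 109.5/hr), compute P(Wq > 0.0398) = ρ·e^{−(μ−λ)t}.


ρ = 55.46/109.5 = 0.5065
P(Wq > t) = ρ·e^{−(μ−λ)t} = 0.5065·e^{−2.1508}
= 0.5065·0.116392 = 0.058951

Final: 0.058951


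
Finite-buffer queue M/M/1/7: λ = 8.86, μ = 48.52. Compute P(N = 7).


ρ = λ/μ = 8.86/48.52 = 0.1826
P_K = (1−ρ)ρ^K/(1−ρ^(K+1)) = (0.8174·0.000006770)/(1 − 0.000001236)
= 0.000005534/0.999999 = 0.000005534

Final: 0.000005534


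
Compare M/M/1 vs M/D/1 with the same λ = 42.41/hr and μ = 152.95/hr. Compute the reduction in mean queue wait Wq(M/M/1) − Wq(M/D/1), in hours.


ρ = 42.41/152.95 = 0.2773
Wq(M/M/1) = ρ/(μ−λ) = 0.2773/110.54 = 0.002508 hr
Wq(M/D/1) = ρ/(2(μ−λ)) = 0.001254 hr
Savings = 0.002508 − 0.001254 = 0.001254 hr

Final: 0.001254 hr


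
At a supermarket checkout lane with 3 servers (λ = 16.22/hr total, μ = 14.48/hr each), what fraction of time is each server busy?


ρ = λ/(cμ) = 16.22/(3·14.48) = 16.22/43.44 = 0.3734

Final: 0.3734


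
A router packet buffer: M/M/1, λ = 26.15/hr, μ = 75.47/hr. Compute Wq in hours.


ρ = 26.15/75.47 = 0.3465
Wq = ρ/(μ−λ) = 0.3465/(75.47 − 26.15) = 0.3465/49.32 = 0.007025 hr

Final: 0.007025 hr


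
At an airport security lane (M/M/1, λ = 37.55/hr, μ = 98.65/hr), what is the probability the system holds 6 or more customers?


ρ = 37.55/98.65 = 0.3806
P(N ≥ n) = ρ^n = 0.3806^6 = 0.003041

Final: 0.003041


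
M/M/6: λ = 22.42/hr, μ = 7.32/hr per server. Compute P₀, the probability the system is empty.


a = λ/μ = 22.42/7.32 = 3.0628; ρ = a/c = 0.5105
Σ_{k=0}^{5} a^k/k! (terms k=0..5) = 1.00000 + 3.06284 + 4.69050 + 4.78875 + 3.66680 + 2.24616 = 19.45505
Tail: a^6/(6!(1−ρ)) = 825.55719/(720·0.4895) = 2.34228
P₀ = 1/(19.45505 + 2.34228) = 1/21.79733 = 0.045877

Final: 0.045877


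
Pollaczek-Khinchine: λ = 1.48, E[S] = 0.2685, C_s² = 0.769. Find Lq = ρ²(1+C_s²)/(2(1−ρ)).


ρ = λ·E[S] = 1.48·0.2685 = 0.3974
Lq = ρ²(1+C_s²)/(2(1−ρ)) = 0.1579·(1+0.769)/(2·0.6026)
= 0.1579·1.7690/1.2052 = 0.23177

Final: 0.23177


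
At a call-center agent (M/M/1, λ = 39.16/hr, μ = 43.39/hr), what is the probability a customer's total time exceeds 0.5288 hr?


W ~ Exponential(μ−λ) for M/M/1.
μ − λ = 43.39 − 39.16 = 4.2300
P(W > t) = e^{−(μ−λ)t} = e^{−2.2368} = 0.106797

Final: 0.106797


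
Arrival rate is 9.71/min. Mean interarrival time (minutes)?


Mean interarrival time = 1/λ = 1/9.71 minute = 0.10299 minute
In minutes: 0.10299 × 1 = 0.1030 min

Final: 0.1030 min


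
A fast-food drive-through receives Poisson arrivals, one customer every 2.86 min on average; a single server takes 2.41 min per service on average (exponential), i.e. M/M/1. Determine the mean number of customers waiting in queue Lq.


λ = 60/2.86 = 20.9790 /hr
μ = 60/2.41 = 24.8963 /hr
ρ = λ/μ = 20.9790/24.8963 = 0.8427
Lq = ρ²/(1−ρ) = 0.7101/0.1573 = 4.5129

Final: 4.5129


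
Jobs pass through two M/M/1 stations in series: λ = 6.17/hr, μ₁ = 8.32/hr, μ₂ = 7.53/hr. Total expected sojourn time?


Each node sees arrival rate λ = 6.17/hr (tandem ⇒ throughput preserved).
W₁ = 1/(μ₁−λ) = 1/(8.32−6.17) = 0.46512 hr
W₂ = 1/(μ₂−λ) = 1/(7.53−6.17) = 0.73529 hr
W_total = W₁ + W₂ = 0.46512 + 0.73529 = 1.20041 hr

Final: 1.20041 hr


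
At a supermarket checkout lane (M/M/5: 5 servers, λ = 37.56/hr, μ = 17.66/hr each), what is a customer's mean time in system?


a = 2.1268; ρ = 0.4254; P₀ = 0.117985
Lq = P₀·a^c·ρ/(c!(1−ρ)²) = 0.05512
Wq = Lq/λ = 0.05512/37.56 = 0.001468 hr
W = Wq + 1/μ = 0.001468 + 0.05663 = 0.05809 hr

Final: 0.05809 hr


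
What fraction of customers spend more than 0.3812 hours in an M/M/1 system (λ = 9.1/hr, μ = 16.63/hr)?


W ~ Exponential(μ−λ) for M/M/1.
μ − λ = 16.63 − 9.1 = 7.5300
P(W > t) = e^{−(μ−λ)t} = e^{−2.8704} = 0.056674

Final: 0.056674


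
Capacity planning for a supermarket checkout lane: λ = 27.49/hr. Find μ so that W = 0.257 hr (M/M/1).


W = 1/(μ−λ) ⇒ μ − λ = 1/W = 1/0.257 = 3.8911
μ = λ + 1/W = 27.49 + 3.8911 = 31.3811 per hr

Final: 31.3811 /hr


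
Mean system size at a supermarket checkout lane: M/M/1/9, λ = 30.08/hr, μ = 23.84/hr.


ρ = 30.08/23.84 = 1.2617
L = ρ[1 − (K+1)ρ^K + Kρ^(K+1)] / [(1−ρ)(1−ρ^(K+1))]
Numerator: 1.2617·(1 − 10·8.104836 + 9·10.226236) = 15.125501
Denominator: (-0.2617)·(-9.226236) = 2.414921
L = 15.125501/2.414921 = 6.2634

Final: 6.2634


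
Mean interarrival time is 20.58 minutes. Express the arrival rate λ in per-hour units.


λ = 1/(interarrival time) in consistent units.
1 hour = 60 min, so λ = 60/20.58 = 2.9155 per hour

Final: 2.9155 /hr


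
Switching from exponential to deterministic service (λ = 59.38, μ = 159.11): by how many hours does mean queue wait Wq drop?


ρ = 59.38/159.11 = 0.3732
Wq(M/M/1) = ρ/(μ−λ) = 0.3732/99.73 = 0.003742 hr
Wq(M/D/1) = ρ/(2(μ−λ)) = 0.001871 hr
Savings = 0.003742 − 0.001871 = 0.001871 hr

Final: 0.001871 hr


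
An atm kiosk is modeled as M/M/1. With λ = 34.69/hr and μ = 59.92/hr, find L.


ρ = λ/μ = 34.69/59.92 = 0.5789
L = ρ/(1−ρ) = 0.5789/(1 − 0.5789) = 0.5789/0.4211 = 1.3750

Final: 1.3750


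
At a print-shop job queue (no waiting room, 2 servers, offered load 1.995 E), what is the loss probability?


B(c,a) = (a^c/c!) / Σ_{k=0}^{c} a^k/k!
a^2/2! = 1.990013
Σ terms (k=0..2): 1.00000 + 1.99500 + 1.99001 = 4.985012
B = 1.990013/4.985012 = 0.399199

Final: 0.399199


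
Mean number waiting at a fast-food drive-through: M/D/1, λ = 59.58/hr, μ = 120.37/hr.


ρ = 59.58/120.37 = 0.4950
M/D/1: Lq = ρ²/(2(1−ρ)) = 0.2450/(2·0.5050) = 0.24256

Final: 0.24256


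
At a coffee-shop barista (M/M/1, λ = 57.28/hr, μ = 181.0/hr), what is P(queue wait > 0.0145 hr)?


ρ = 57.28/181.0 = 0.3165
P(Wq > t) = ρ·e^{−(μ−λ)t} = 0.3165·e^{−1.7939}
= 0.3165·0.166304 = 0.052629

Final: 0.052629


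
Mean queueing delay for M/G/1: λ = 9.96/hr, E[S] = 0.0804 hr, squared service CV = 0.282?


ρ = λ·E[S] = 9.96·0.0804 = 0.8008
E[S²] = E[S]²(1+C_s²) = 0.0804²·(1+0.282) = 0.008287
Wq = λ·E[S²]/(2(1−ρ)) = 9.96·0.008287/(2·0.1992) = 0.20716 hr

Final: 0.20716 hr


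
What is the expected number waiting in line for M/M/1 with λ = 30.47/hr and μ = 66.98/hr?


ρ = 30.47/66.98 = 0.4549
Lq = ρ²/(1−ρ) = 0.2069/0.5451 = 0.3797

Final: 0.3797


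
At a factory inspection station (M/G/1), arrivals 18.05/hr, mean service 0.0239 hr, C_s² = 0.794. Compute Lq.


ρ = λ·E[S] = 18.05·0.0239 = 0.4314
Lq = ρ²(1+C_s²)/(2(1−ρ)) = 0.1861·(1+0.794)/(2·0.5686)
= 0.1861·1.7940/1.1372 = 0.29358

Final: 0.29358


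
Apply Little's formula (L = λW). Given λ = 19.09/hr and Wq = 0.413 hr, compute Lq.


Lq = λWq = 19.09·0.413 = 7.8842

Final: 7.8842


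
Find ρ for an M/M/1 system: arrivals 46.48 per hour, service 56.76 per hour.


ρ = λ/μ = 46.48/56.76 = 0.8189

Final: 0.8189


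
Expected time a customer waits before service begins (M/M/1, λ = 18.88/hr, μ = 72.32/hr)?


ρ = 18.88/72.32 = 0.2611
Wq = ρ/(μ−λ) = 0.2611/(72.32 − 18.88) = 0.2611/53.44 = 0.004885 hr

Final: 0.004885 hr


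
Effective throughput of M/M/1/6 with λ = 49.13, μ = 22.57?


ρ = 2.1768; P_K = (1−ρ)ρ^6/(1−ρ^7) = 0.542951
λ_eff = λ(1 − P_K) = 49.13·(1 − 0.542951) = 49.13·0.457049 = 22.4548 /hr

Final: 22.4548 /hr


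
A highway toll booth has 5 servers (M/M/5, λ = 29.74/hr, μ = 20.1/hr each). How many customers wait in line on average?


a = λ/μ = 1.4796; ρ = a/5 = 0.2959
P₀ = 0.227391
Lq = P₀·a^c·ρ / (c!·(1−ρ)²) = 0.227391·7.09128·0.2959/(120·0.49573)
= 0.008021

Final: 0.008021


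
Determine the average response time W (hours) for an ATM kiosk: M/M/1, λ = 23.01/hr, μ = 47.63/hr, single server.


W = 1/(μ−λ) = 1/(47.63 − 23.01) = 1/24.62 = 0.04062 hr

Final: 0.04062 hr


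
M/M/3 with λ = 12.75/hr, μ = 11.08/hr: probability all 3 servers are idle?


a = λ/μ = 12.75/11.08 = 1.1507; ρ = a/c = 0.3836
Σ_{k=0}^{2} a^k/k! (terms k=0..2) = 1.00000 + 1.15072 + 0.66208 = 2.81280
Tail: a^3/(3!(1−ρ)) = 1.52374/(6·0.6164) = 0.41198
P₀ = 1/(2.81280 + 0.41198) = 1/3.22479 = 0.310098

Final: 0.310098


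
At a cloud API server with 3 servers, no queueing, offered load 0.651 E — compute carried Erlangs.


B(3,0.651) = 0.024089 (Erlang-B)
Carried load = a(1 − B) = 0.651·(1 − 0.024089) = 0.651·0.975911 = 0.6353 E

Final: 0.6353 Erlangs


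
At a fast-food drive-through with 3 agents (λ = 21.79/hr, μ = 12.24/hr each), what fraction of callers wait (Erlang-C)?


a = λ/μ = 1.7802; ρ = a/3 = 0.5934
P₀ = 0.149756 (from M/M/c formula)
C(c,a) = [a^c/(c!(1−ρ))]·P₀ = [5.64193/(6·0.4066)]·0.149756
= 2.31270·0.149756 = 0.346340

Final: 0.346340


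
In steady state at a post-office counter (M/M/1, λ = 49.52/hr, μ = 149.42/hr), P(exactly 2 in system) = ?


ρ = 49.52/149.42 = 0.3314
P_n = (1−ρ)·ρ^n = (1 − 0.3314)·0.3314^2 = 0.6686·0.109836 = 0.073435

Final: 0.073435


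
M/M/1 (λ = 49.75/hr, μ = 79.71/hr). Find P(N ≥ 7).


ρ = 49.75/79.71 = 0.6241
P(N ≥ n) = ρ^n = 0.6241^7 = 0.036895

Final: 0.036895


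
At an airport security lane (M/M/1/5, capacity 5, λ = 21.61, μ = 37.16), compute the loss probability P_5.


ρ = λ/μ = 21.61/37.16 = 0.5815
P_K = (1−ρ)ρ^K/(1−ρ^(K+1)) = (0.4185·0.066511)/(1 − 0.038679)
= 0.027832/0.961321 = 0.028952

Final: 0.028952


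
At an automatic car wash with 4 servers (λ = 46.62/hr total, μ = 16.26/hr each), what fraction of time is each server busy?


ρ = λ/(cμ) = 46.62/(4·16.26) = 46.62/65.04 = 0.7168

Final: 0.7168


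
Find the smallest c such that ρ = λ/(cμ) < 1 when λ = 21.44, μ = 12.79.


Stability requires cμ > λ ⇔ c > λ/μ.
λ/μ = 21.44/12.79 = 1.6763
Minimum integer c = ⌊1.6763⌋ + 1 = 2
Check: 2·12.79 = 25.58 > 21.44, while 1·12.79 = 12.79 ≤ 21.44

Final: 2 servers


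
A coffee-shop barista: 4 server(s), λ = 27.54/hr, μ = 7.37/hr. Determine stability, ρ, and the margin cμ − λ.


Total capacity cμ = 4·7.37 = 29.48/hr
ρ = λ/(cμ) = 27.54/29.48 = 0.9342
Stable ⇔ ρ < 1: YES
Spare capacity = cμ − λ = 29.48 − 27.54 = 1.94/hr

Final: ρ = 0.9342; stable; margin = 1.94/hr


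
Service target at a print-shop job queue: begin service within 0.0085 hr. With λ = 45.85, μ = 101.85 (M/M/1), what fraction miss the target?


ρ = 45.85/101.85 = 0.4502
P(Wq > t) = ρ·e^{−(μ−λ)t} = 0.4502·e^{−0.4760}
= 0.4502·0.621263 = 0.279675

Final: 0.279675


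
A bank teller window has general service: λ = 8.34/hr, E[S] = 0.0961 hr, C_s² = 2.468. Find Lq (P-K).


ρ = λ·E[S] = 8.34·0.0961 = 0.8015
Lq = ρ²(1+C_s²)/(2(1−ρ)) = 0.6424·(1+2.468)/(2·0.1985)
= 0.6424·3.4680/0.3971 = 5.61062

Final: 5.61062


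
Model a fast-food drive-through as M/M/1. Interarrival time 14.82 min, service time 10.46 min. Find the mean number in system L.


λ = 60/14.82 = 4.0486 /hr
μ = 60/10.46 = 5.7361 /hr
ρ = λ/μ = 4.0486/5.7361 = 0.7058
L = ρ/(1−ρ) = 0.7058/0.2942 = 2.3991

Final: 2.3991


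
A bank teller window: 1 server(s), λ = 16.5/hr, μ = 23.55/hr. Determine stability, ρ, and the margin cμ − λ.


Total capacity cμ = 1·23.55 = 23.55/hr
ρ = λ/(cμ) = 16.5/23.55 = 0.7006
Stable ⇔ ρ < 1: YES
Spare capacity = cμ − λ = 23.55 − 16.5 = 7.05/hr

Final: ρ = 0.7006; stable; margin = 7.05/hr


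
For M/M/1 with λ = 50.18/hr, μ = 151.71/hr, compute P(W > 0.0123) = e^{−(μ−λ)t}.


W ~ Exponential(μ−λ) for M/M/1.
μ − λ = 151.71 − 50.18 = 101.5300
P(W > t) = e^{−(μ−λ)t} = e^{−1.2488} = 0.286843

Final: 0.286843


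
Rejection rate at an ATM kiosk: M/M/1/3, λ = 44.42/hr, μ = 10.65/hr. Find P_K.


ρ = λ/μ = 44.42/10.65 = 4.1709
P_K = (1−ρ)ρ^K/(1−ρ^(K+1)) = (-3.1709·72.558257)/(1 − 302.632653)
= -230.074397/-301.632653 = 0.762764

Final: 0.762764


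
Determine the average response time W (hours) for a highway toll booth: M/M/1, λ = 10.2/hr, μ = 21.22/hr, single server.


W = 1/(μ−λ) = 1/(21.22 − 10.2) = 1/11.02 = 0.09074 hr

Final: 0.09074 hr


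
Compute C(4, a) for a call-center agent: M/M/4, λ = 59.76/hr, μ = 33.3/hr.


a = λ/μ = 1.7946; ρ = a/4 = 0.4486
P₀ = 0.162549 (from M/M/c formula)
C(c,a) = [a^c/(c!(1−ρ))]·P₀ = [10.37207/(24·0.5514)]·0.162549
= 0.78384·0.162549 = 0.127412

Final: 0.127412


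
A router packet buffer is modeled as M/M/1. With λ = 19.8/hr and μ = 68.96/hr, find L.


ρ = λ/μ = 19.8/68.96 = 0.2871
L = ρ/(1−ρ) = 0.2871/(1 − 0.2871) = 0.2871/0.7129 = 0.4028

Final: 0.4028


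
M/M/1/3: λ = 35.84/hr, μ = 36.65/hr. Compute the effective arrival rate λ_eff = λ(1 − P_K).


ρ = 0.9779; P_K = (1−ρ)ρ^3/(1−ρ^4) = 0.241683
λ_eff = λ(1 − P_K) = 35.84·(1 − 0.241683) = 35.84·0.758317 = 27.1781 /hr

Final: 27.1781 /hr


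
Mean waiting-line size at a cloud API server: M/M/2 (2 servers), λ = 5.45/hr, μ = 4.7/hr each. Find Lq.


a = λ/μ = 1.1596; ρ = a/2 = 0.5798
P₀ = 0.265993
Lq = P₀·a^c·ρ / (c!·(1−ρ)²) = 0.265993·1.34461·0.5798/(2·0.17658)
= 0.58718

Final: 0.58718


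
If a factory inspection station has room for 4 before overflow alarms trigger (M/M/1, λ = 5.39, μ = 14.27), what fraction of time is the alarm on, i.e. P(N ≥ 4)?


ρ = 5.39/14.27 = 0.3777
P(N ≥ n) = ρ^n = 0.3777^4 = 0.020354

Final: 0.020354


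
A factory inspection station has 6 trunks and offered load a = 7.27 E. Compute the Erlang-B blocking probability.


B(c,a) = (a^c/c!) / Σ_{k=0}^{c} a^k/k!
a^6/6! = 205.056702
Σ terms (k=0..6): 1.00000 + 7.27000 + 26.42645 + 64.04010 + 116.39288 + 169.23524 + 205.05670 = 589.421369
B = 205.056702/589.421369 = 0.347895

Final: 0.347895


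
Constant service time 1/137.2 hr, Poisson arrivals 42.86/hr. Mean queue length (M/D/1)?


ρ = 42.86/137.2 = 0.3124
M/D/1: Lq = ρ²/(2(1−ρ)) = 0.09759/(2·0.6876) = 0.07096

Final: 0.07096


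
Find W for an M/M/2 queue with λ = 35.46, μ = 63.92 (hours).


a = 0.5548; ρ = 0.2774; P₀ = 0.565707
Lq = P₀·a^c·ρ/(c!(1−ρ)²) = 0.04624
Wq = Lq/λ = 0.04624/35.46 = 0.001304 hr
W = Wq + 1/μ = 0.001304 + 0.01564 = 0.01695 hr

Final: 0.01695 hr


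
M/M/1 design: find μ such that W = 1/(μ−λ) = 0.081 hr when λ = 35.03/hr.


W = 1/(μ−λ) ⇒ μ − λ = 1/W = 1/0.081 = 12.3457
μ = λ + 1/W = 35.03 + 12.3457 = 47.3757 per hr

Final: 47.3757 /hr


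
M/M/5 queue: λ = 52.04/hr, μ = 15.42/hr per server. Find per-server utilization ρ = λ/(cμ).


ρ = λ/(cμ) = 52.04/(5·15.42) = 52.04/77.10 = 0.6750

Final: 0.6750


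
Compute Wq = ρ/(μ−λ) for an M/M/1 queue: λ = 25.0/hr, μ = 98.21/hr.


ρ = 25.0/98.21 = 0.2546
Wq = ρ/(μ−λ) = 0.2546/(98.21 − 25.0) = 0.2546/73.21 = 0.003477 hr

Final: 0.003477 hr


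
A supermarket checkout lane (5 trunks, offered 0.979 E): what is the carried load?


B(5,0.979) = 0.002817 (Erlang-B)
Carried load = a(1 − B) = 0.979·(1 − 0.002817) = 0.979·0.997183 = 0.9762 E

Final: 0.9762 Erlangs


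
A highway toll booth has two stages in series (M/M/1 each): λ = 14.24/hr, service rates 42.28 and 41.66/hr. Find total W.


Each node sees arrival rate λ = 14.24/hr (tandem ⇒ throughput preserved).
W₁ = 1/(μ₁−λ) = 1/(42.28−14.24) = 0.03566 hr
W₂ = 1/(μ₂−λ) = 1/(41.66−14.24) = 0.03647 hr
W_total = W₁ + W₂ = 0.03566 + 0.03647 = 0.07213 hr

Final: 0.07213 hr


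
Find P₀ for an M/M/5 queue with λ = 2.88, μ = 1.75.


a = λ/μ = 2.88/1.75 = 1.6457; ρ = a/c = 0.3291
Σ_{k=0}^{4} a^k/k! (terms k=0..4) = 1.00000 + 1.64571 + 1.35419 + 0.74287 + 0.30564 = 5.04841
Tail: a^5/(5!(1−ρ)) = 12.07180/(120·0.6709) = 0.14995
P₀ = 1/(5.04841 + 0.14995) = 1/5.19836 = 0.192368

Final: 0.192368


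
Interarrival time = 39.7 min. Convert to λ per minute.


λ = 1/(interarrival time) in consistent units.
1 minute = 1 min, so λ = 1/39.7 = 0.02519 per minute

Final: 0.02519 /min


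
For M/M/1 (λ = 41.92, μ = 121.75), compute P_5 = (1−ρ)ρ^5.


ρ = 41.92/121.75 = 0.3443
P_n = (1−ρ)·ρ^n = (1 − 0.3443)·0.3443^5 = 0.6557·0.004839 = 0.003173

Final: 0.003173


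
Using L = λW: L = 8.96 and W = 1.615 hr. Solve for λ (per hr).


λ = L/W = 8.96/1.615 = 5.5480 /hr

Final: 5.5480 /hr


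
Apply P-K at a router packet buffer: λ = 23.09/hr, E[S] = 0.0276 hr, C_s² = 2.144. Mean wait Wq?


ρ = λ·E[S] = 23.09·0.0276 = 0.6373
E[S²] = E[S]²(1+C_s²) = 0.0276²·(1+2.144) = 0.002395
Wq = λ·E[S²]/(2(1−ρ)) = 23.09·0.002395/(2·0.3627) = 0.07623 hr

Final: 0.07623 hr


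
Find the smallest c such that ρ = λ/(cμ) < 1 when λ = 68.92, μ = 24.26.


Stability requires cμ > λ ⇔ c > λ/μ.
λ/μ = 68.92/24.26 = 2.8409
Minimum integer c = ⌊2.8409⌋ + 1 = 3
Check: 3·24.26 = 72.78 > 68.92, while 2·24.26 = 48.52 ≤ 68.92

Final: 3 servers


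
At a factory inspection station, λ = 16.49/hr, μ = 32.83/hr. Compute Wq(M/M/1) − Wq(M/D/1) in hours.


ρ = 16.49/32.83 = 0.5023
Wq(M/M/1) = ρ/(μ−λ) = 0.5023/16.34 = 0.03074 hr
Wq(M/D/1) = ρ/(2(μ−λ)) = 0.01537 hr
Savings = 0.03074 − 0.01537 = 0.01537 hr

Final: 0.01537 hr


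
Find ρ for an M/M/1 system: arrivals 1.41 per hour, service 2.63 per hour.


ρ = λ/μ = 1.41/2.63 = 0.5361

Final: 0.5361


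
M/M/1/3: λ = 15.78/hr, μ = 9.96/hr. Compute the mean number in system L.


ρ = 15.78/9.96 = 1.5843
L = ρ[1 − (K+1)ρ^K + Kρ^(K+1)] / [(1−ρ)(1−ρ^(K+1))]
Numerator: 1.5843·(1 − 4·3.976885 + 3·6.300727) = 6.328860
Denominator: (-0.5843)·(-5.300727) = 3.097413
L = 6.328860/3.097413 = 2.0433

Final: 2.0433


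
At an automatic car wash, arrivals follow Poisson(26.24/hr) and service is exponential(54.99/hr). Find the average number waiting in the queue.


ρ = 26.24/54.99 = 0.4772
Lq = ρ²/(1−ρ) = 0.2277/0.5228 = 0.4355

Final: 0.4355


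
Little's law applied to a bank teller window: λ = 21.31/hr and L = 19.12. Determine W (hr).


W = L/λ = 19.12/21.31 = 0.8972 hr

Final: 0.8972 hr


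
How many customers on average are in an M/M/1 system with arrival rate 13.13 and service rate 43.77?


ρ = λ/μ = 13.13/43.77 = 0.3000
L = ρ/(1−ρ) = 0.3000/(1 − 0.3000) = 0.3000/0.7000 = 0.4285

Final: 0.4285


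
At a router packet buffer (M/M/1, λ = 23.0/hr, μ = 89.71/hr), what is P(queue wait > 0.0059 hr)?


ρ = 23.0/89.71 = 0.2564
P(Wq > t) = ρ·e^{−(μ−λ)t} = 0.2564·e^{−0.3936}
= 0.2564·0.674631 = 0.172963

Final: 0.172963


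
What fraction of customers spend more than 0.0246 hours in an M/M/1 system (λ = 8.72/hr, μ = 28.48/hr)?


W ~ Exponential(μ−λ) for M/M/1.
μ − λ = 28.48 − 8.72 = 19.7600
P(W > t) = e^{−(μ−λ)t} = e^{−0.4861} = 0.615023

Final: 0.615023


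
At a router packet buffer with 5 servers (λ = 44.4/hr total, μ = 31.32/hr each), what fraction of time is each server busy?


ρ = λ/(cμ) = 44.4/(5·31.32) = 44.4/156.60 = 0.2835

Final: 0.2835


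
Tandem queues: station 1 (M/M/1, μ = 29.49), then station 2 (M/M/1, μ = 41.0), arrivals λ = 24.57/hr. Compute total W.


Each node sees arrival rate λ = 24.57/hr (tandem ⇒ throughput preserved).
W₁ = 1/(μ₁−λ) = 1/(29.49−24.57) = 0.20325 hr
W₂ = 1/(μ₂−λ) = 1/(41.0−24.57) = 0.06086 hr
W_total = W₁ + W₂ = 0.20325 + 0.06086 = 0.26412 hr

Final: 0.26412 hr


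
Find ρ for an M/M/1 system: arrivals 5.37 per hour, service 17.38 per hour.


ρ = λ/μ = 5.37/17.38 = 0.3090

Final: 0.3090


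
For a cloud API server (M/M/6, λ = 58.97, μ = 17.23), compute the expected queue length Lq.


a = λ/μ = 3.4225; ρ = a/6 = 0.5704
P₀ = 0.031459
Lq = P₀·a^c·ρ / (c!·(1−ρ)²) = 0.031459·1607.21916·0.5704/(720·0.18454)
= 0.21706

Final: 0.21706


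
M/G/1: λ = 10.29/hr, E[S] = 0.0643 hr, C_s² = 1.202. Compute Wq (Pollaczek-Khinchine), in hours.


ρ = λ·E[S] = 10.29·0.0643 = 0.6616
E[S²] = E[S]²(1+C_s²) = 0.0643²·(1+1.202) = 0.009104
Wq = λ·E[S²]/(2(1−ρ)) = 10.29·0.009104/(2·0.3384) = 0.13844 hr

Final: 0.13844 hr


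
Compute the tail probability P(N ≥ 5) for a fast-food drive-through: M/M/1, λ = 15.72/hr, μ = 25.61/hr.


ρ = 15.72/25.61 = 0.6138
P(N ≥ n) = ρ^n = 0.6138^5 = 0.087139

Final: 0.087139


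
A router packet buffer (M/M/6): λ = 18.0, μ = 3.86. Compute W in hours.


a = 4.6632; ρ = 0.7772; P₀ = 0.007374
Lq = P₀·a^c·ρ/(c!(1−ρ)²) = 1.64884
Wq = Lq/λ = 1.64884/18.0 = 0.09160 hr
W = Wq + 1/μ = 0.09160 + 0.25907 = 0.35067 hr

Final: 0.35067 hr


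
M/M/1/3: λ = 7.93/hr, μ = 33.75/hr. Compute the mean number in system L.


ρ = 7.93/33.75 = 0.2350
L = ρ[1 − (K+1)ρ^K + Kρ^(K+1)] / [(1−ρ)(1−ρ^(K+1))]
Numerator: 0.2350·(1 − 4·0.012972 + 3·0.003048) = 0.224920
Denominator: (0.7650)·(0.996952) = 0.762705
L = 0.224920/0.762705 = 0.2949

Final: 0.2949


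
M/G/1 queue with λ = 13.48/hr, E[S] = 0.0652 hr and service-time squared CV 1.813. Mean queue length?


ρ = λ·E[S] = 13.48·0.0652 = 0.8789
Lq = ρ²(1+C_s²)/(2(1−ρ)) = 0.7725·(1+1.813)/(2·0.1211)
= 0.7725·2.8130/0.2422 = 8.97132

Final: 8.97132


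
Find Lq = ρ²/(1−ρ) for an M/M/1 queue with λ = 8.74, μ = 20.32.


ρ = 8.74/20.32 = 0.4301
Lq = ρ²/(1−ρ) = 0.1850/0.5699 = 0.3246

Final: 0.3246


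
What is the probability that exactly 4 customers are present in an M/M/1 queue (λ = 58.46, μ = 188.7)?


ρ = 58.46/188.7 = 0.3098
P_n = (1−ρ)·ρ^n = (1 − 0.3098)·0.3098^4 = 0.6902·0.009212 = 0.006358

Final: 0.006358


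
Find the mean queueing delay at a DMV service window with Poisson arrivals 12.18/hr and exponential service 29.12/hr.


ρ = 12.18/29.12 = 0.4183
Wq = ρ/(μ−λ) = 0.4183/(29.12 − 12.18) = 0.4183/16.94 = 0.02469 hr

Final: 0.02469 hr


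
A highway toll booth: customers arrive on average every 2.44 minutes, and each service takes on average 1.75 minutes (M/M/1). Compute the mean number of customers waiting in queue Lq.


λ = 60/2.44 = 24.5902 /hr
μ = 60/1.75 = 34.2857 /hr
ρ = λ/μ = 24.5902/34.2857 = 0.7172
Lq = ρ²/(1−ρ) = 0.5144/0.2828 = 1.8190

Final: 1.8190


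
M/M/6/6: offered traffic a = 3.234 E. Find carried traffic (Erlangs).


B(6,3.234) = 0.065672 (Erlang-B)
Carried load = a(1 − B) = 3.234·(1 − 0.065672) = 3.234·0.934328 = 3.0216 E

Final: 3.0216 Erlangs


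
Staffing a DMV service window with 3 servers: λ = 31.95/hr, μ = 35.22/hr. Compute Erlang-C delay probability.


a = λ/μ = 0.9072; ρ = a/3 = 0.3024
P₀ = 0.400485 (from M/M/c formula)
C(c,a) = [a^c/(c!(1−ρ))]·P₀ = [0.74653/(6·0.6976)]·0.400485
= 0.17835·0.400485 = 0.071427

Final: 0.071427


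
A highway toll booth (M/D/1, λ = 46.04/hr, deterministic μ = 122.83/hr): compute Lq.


ρ = 46.04/122.83 = 0.3748
M/D/1: Lq = ρ²/(2(1−ρ)) = 0.1405/(2·0.6252) = 0.11237

Final: 0.11237


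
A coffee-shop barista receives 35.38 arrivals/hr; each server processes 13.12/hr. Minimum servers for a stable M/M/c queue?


Stability requires cμ > λ ⇔ c > λ/μ.
λ/μ = 35.38/13.12 = 2.6966
Minimum integer c = ⌊2.6966⌋ + 1 = 3
Check: 3·13.12 = 39.36 > 35.38, while 2·13.12 = 26.24 ≤ 35.38

Final: 3 servers


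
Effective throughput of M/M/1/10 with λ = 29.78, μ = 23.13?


ρ = 1.2875; P_K = (1−ρ)ρ^10/(1−ρ^11) = 0.238078
λ_eff = λ(1 − P_K) = 29.78·(1 − 0.238078) = 29.78·0.761922 = 22.6900 /hr

Final: 22.6900 /hr


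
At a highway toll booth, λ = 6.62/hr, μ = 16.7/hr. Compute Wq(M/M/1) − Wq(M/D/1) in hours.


ρ = 6.62/16.7 = 0.3964
Wq(M/M/1) = ρ/(μ−λ) = 0.3964/10.08 = 0.03933 hr
Wq(M/D/1) = ρ/(2(μ−λ)) = 0.01966 hr
Savings = 0.03933 − 0.01966 = 0.01966 hr

Final: 0.01966 hr


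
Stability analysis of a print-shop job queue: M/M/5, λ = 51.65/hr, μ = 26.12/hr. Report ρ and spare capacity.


Total capacity cμ = 5·26.12 = 130.60/hr
ρ = λ/(cμ) = 51.65/130.60 = 0.3955
Stable ⇔ ρ < 1: YES
Spare capacity = cμ − λ = 130.60 − 51.65 = 78.95/hr

Final: ρ = 0.3955; stable; margin = 78.95/hr


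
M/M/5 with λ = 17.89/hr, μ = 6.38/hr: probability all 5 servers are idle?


a = λ/μ = 17.89/6.38 = 2.8041; ρ = a/c = 0.5608
Σ_{k=0}^{4} a^k/k! (terms k=0..4) = 1.00000 + 2.80408 + 3.93142 + 3.67466 + 2.57601 = 13.98617
Tail: a^5/(5!(1−ρ)) = 173.35976/(120·0.4392) = 3.28942
P₀ = 1/(13.98617 + 3.28942) = 1/17.27559 = 0.057885

Final: 0.057885


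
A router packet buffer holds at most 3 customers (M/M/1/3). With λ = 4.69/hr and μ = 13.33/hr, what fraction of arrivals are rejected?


ρ = λ/μ = 4.69/13.33 = 0.3518
P_K = (1−ρ)ρ^K/(1−ρ^(K+1)) = (0.6482·0.043554)/(1 − 0.015324)
= 0.028230/0.984676 = 0.028669

Final: 0.028669


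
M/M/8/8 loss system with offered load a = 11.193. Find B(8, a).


B(c,a) = (a^c/c!) / Σ_{k=0}^{c} a^k/k!
a^8/8! = 6110.144860
Σ terms (k=0..8): 1.00000 + 11.19300 + 62.64162 + 233.71590 + 653.99552 + 1464.03437 + 2731.15612 + 4367.11863 + 6110.14486 = 15635.000030
B = 6110.144860/15635.000030 = 0.390799

Final: 0.390799


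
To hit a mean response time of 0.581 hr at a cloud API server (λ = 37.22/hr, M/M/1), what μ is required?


W = 1/(μ−λ) ⇒ μ − λ = 1/W = 1/0.581 = 1.7212
μ = λ + 1/W = 37.22 + 1.7212 = 38.9412 per hr

Final: 38.9412 /hr


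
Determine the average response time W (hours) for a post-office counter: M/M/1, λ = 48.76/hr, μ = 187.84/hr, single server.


W = 1/(μ−λ) = 1/(187.84 − 48.76) = 1/139.08 = 0.007190 hr

Final: 0.007190 hr


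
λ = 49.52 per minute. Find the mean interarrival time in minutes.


Mean interarrival time = 1/λ = 1/49.52 minute = 0.02019 minute
In minutes: 0.02019 × 1 = 0.02019 min

Final: 0.02019 min


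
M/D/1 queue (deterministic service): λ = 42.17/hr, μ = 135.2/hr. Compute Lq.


ρ = 42.17/135.2 = 0.3119
M/D/1: Lq = ρ²/(2(1−ρ)) = 0.09729/(2·0.6881) = 0.07069

Final: 0.07069


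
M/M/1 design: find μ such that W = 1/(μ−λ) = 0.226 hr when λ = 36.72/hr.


W = 1/(μ−λ) ⇒ μ − λ = 1/W = 1/0.226 = 4.4248
μ = λ + 1/W = 36.72 + 4.4248 = 41.1448 per hr

Final: 41.1448 /hr


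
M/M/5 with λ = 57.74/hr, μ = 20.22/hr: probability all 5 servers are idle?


a = λ/μ = 57.74/20.22 = 2.8556; ρ = a/c = 0.5711
Σ_{k=0}^{4} a^k/k! (terms k=0..4) = 1.00000 + 2.85559 + 4.07719 + 3.88093 + 2.77058 = 14.58429
Tail: a^5/(5!(1−ρ)) = 189.87953/(120·0.4289) = 3.68943
P₀ = 1/(14.58429 + 3.68943) = 1/18.27372 = 0.054723

Final: 0.054723


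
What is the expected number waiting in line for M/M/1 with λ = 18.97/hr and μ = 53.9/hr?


ρ = 18.97/53.9 = 0.3519
Lq = ρ²/(1−ρ) = 0.1239/0.6481 = 0.1911

Final: 0.1911


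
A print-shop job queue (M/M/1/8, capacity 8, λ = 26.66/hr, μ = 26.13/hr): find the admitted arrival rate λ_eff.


ρ = 1.0203; P_K = (1−ρ)ρ^8/(1−ρ^9) = 0.120242
λ_eff = λ(1 − P_K) = 26.66·(1 − 0.120242) = 26.66·0.879758 = 23.4543 /hr

Final: 23.4543 /hr


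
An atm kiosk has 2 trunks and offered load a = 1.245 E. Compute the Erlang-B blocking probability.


B(c,a) = (a^c/c!) / Σ_{k=0}^{c} a^k/k!
a^2/2! = 0.775013
Σ terms (k=0..2): 1.00000 + 1.24500 + 0.77501 = 3.020012
B = 0.775013/3.020012 = 0.256626

Final: 0.256626


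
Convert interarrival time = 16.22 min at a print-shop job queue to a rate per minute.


λ = 1/(interarrival time) in consistent units.
1 minute = 1 min, so λ = 1/16.22 = 0.06165 per minute

Final: 0.06165 /min


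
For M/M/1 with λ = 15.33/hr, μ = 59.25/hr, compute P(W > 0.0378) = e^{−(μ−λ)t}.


W ~ Exponential(μ−λ) for M/M/1.
μ − λ = 59.25 − 15.33 = 43.9200
P(W > t) = e^{−(μ−λ)t} = e^{−1.6602} = 0.190106

Final: 0.190106


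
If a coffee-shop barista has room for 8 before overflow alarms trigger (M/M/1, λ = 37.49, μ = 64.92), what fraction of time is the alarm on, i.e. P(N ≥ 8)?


ρ = 37.49/64.92 = 0.5775
P(N ≥ n) = ρ^n = 0.5775^8 = 0.012368

Final: 0.012368


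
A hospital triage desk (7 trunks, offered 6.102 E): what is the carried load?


B(7,6.102) = 0.191687 (Erlang-B)
Carried load = a(1 − B) = 6.102·(1 − 0.191687) = 6.102·0.808313 = 4.9323 E

Final: 4.9323 Erlangs


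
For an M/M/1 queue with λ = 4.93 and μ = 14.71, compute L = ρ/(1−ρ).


ρ = λ/μ = 4.93/14.71 = 0.3351
L = ρ/(1−ρ) = 0.3351/(1 − 0.3351) = 0.3351/0.6649 = 0.5041

Final: 0.5041


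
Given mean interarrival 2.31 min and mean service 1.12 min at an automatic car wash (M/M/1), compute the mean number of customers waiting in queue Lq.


λ = 60/2.31 = 25.9740 /hr
μ = 60/1.12 = 53.5714 /hr
ρ = λ/μ = 25.9740/53.5714 = 0.4848
Lq = ρ²/(1−ρ) = 0.2351/0.5152 = 0.4563

Final: 0.4563


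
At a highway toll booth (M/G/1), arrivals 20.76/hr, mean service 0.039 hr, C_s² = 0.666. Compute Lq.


ρ = λ·E[S] = 20.76·0.039 = 0.8096
Lq = ρ²(1+C_s²)/(2(1−ρ)) = 0.6555·(1+0.666)/(2·0.1904)
= 0.6555·1.6660/0.3807 = 2.86849

Final: 2.86849


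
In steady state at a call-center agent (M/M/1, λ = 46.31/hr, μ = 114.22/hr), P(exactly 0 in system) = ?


ρ = 46.31/114.22 = 0.4054
P_n = (1−ρ)·ρ^n = (1 − 0.4054)·0.4054^0 = 0.5946·1.000000 = 0.594554

Final: 0.594554


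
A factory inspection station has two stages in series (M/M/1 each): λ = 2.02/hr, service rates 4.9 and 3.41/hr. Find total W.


Each node sees arrival rate λ = 2.02/hr (tandem ⇒ throughput preserved).
W₁ = 1/(μ₁−λ) = 1/(4.9−2.02) = 0.34722 hr
W₂ = 1/(μ₂−λ) = 1/(3.41−2.02) = 0.71942 hr
W_total = W₁ + W₂ = 0.34722 + 0.71942 = 1.06665 hr

Final: 1.06665 hr


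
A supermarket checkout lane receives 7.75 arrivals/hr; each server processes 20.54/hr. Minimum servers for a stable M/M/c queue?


Stability requires cμ > λ ⇔ c > λ/μ.
λ/μ = 7.75/20.54 = 0.3773
Minimum integer c = ⌊0.3773⌋ + 1 = 1
Check: 1·20.54 = 20.54 > 7.75, while 0·20.54 = 0.00 ≤ 7.75

Final: 1 servers


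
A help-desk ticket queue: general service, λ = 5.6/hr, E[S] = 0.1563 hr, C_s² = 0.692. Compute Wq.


ρ = λ·E[S] = 5.6·0.1563 = 0.8753
E[S²] = E[S]²(1+C_s²) = 0.1563²·(1+0.692) = 0.041335
Wq = λ·E[S²]/(2(1−ρ)) = 5.6·0.041335/(2·0.1247) = 0.92798 hr

Final: 0.92798 hr


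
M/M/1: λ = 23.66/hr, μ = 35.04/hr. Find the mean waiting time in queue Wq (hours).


ρ = 23.66/35.04 = 0.6752
Wq = ρ/(μ−λ) = 0.6752/(35.04 − 23.66) = 0.6752/11.38 = 0.05933 hr

Final: 0.05933 hr


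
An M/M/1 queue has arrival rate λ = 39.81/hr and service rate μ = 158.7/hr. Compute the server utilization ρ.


ρ = λ/μ = 39.81/158.7 = 0.2509

Final: 0.2509


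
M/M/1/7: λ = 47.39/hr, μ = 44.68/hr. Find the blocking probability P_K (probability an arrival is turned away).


ρ = λ/μ = 47.39/44.68 = 1.0607
P_K = (1−ρ)ρ^K/(1−ρ^(K+1)) = (-0.06065·1.510132)/(1 − 1.601726)
= -0.091595/-0.601726 = 0.152220

Final: 0.152220


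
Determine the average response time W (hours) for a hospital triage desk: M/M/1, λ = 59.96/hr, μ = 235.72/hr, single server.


W = 1/(μ−λ) = 1/(235.72 − 59.96) = 1/175.76 = 0.005690 hr

Final: 0.005690 hr


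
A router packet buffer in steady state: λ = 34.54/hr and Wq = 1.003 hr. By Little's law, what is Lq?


Lq = λWq = 34.54·1.003 = 34.6436

Final: 34.6436


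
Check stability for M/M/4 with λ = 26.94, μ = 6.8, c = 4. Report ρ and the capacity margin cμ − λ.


Total capacity cμ = 4·6.8 = 27.20/hr
ρ = λ/(cμ) = 26.94/27.20 = 0.9904
Stable ⇔ ρ < 1: YES
Spare capacity = cμ − λ = 27.20 − 26.94 = 0.26/hr

Final: ρ = 0.9904; stable; margin = 0.26/hr


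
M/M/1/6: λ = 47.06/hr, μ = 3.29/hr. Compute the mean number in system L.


ρ = 47.06/3.29 = 14.3040
L = ρ[1 − (K+1)ρ^K + Kρ^(K+1)] / [(1−ρ)(1−ρ^(K+1))]
Numerator: 14.3040·(1 − 7·8565173.197967 + 6·122515820.880347) = 9657151330.079107
Denominator: (-13.3040)·(-122515819.880347) = 1629944509.471966
L = 9657151330.079107/1629944509.471966 = 5.9248

Final: 5.9248


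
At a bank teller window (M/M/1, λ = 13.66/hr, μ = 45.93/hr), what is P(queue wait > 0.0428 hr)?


ρ = 13.66/45.93 = 0.2974
P(Wq > t) = ρ·e^{−(μ−λ)t} = 0.2974·e^{−1.3812}
= 0.2974·0.251288 = 0.074735

Final: 0.074735


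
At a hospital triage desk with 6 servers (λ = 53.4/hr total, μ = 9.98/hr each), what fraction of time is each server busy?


ρ = λ/(cμ) = 53.4/(6·9.98) = 53.4/59.88 = 0.8918

Final: 0.8918


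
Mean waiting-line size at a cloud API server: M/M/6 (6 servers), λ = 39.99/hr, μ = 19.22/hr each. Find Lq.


a = λ/μ = 2.0806; ρ = a/6 = 0.3468
P₀ = 0.124615
Lq = P₀·a^c·ρ / (c!·(1−ρ)²) = 0.124615·81.13124·0.3468/(720·0.42670)
= 0.01141

Final: 0.01141


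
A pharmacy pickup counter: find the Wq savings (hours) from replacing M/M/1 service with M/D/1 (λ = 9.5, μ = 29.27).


ρ = 9.5/29.27 = 0.3246
Wq(M/M/1) = ρ/(μ−λ) = 0.3246/19.77 = 0.01642 hr
Wq(M/D/1) = ρ/(2(μ−λ)) = 0.008209 hr
Savings = 0.01642 − 0.008209 = 0.008209 hr

Final: 0.008209 hr


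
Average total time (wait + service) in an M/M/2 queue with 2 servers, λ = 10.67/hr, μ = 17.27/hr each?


a = 0.6178; ρ = 0.3089; P₀ = 0.527981
Lq = P₀·a^c·ρ/(c!(1−ρ)²) = 0.06518
Wq = Lq/λ = 0.06518/10.67 = 0.006109 hr
W = Wq + 1/μ = 0.006109 + 0.05790 = 0.06401 hr

Final: 0.06401 hr


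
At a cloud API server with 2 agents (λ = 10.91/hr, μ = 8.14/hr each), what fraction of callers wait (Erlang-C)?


a = λ/μ = 1.3403; ρ = a/2 = 0.6701
P₀ = 0.197499 (from M/M/c formula)
C(c,a) = [a^c/(c!(1−ρ))]·P₀ = [1.79639/(2·0.3299)]·0.197499
= 2.72302·0.197499 = 0.537794

Final: 0.537794


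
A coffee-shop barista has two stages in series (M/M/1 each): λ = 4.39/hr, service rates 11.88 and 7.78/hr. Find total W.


Each node sees arrival rate λ = 4.39/hr (tandem ⇒ throughput preserved).
W₁ = 1/(μ₁−λ) = 1/(11.88−4.39) = 0.13351 hr
W₂ = 1/(μ₂−λ) = 1/(7.78−4.39) = 0.29499 hr
W_total = W₁ + W₂ = 0.13351 + 0.29499 = 0.42850 hr

Final: 0.42850 hr


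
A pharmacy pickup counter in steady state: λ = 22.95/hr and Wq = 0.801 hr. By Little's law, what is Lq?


Lq = λWq = 22.95·0.801 = 18.3830

Final: 18.3830


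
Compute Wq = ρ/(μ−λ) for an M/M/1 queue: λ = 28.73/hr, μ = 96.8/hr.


ρ = 28.73/96.8 = 0.2968
Wq = ρ/(μ−λ) = 0.2968/(96.8 − 28.73) = 0.2968/68.07 = 0.004360 hr

Final: 0.004360 hr


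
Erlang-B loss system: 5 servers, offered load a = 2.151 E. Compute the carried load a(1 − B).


B(5,2.151) = 0.045688 (Erlang-B)
Carried load = a(1 − B) = 2.151·(1 − 0.045688) = 2.151·0.954312 = 2.0527 E

Final: 2.0527 Erlangs


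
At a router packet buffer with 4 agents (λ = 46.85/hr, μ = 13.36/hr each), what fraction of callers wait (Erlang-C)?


a = λ/μ = 3.5067; ρ = a/4 = 0.8767
P₀ = 0.014506 (from M/M/c formula)
C(c,a) = [a^c/(c!(1−ρ))]·P₀ = [151.22115/(24·0.1233)]·0.014506
= 51.09546·0.014506 = 0.741180

Final: 0.741180


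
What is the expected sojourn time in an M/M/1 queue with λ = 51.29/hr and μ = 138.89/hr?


W = 1/(μ−λ) = 1/(138.89 − 51.29) = 1/87.60 = 0.01142 hr

Final: 0.01142 hr


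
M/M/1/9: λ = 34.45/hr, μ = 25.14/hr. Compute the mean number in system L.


ρ = 34.45/25.14 = 1.3703
L = ρ[1 − (K+1)ρ^K + Kρ^(K+1)] / [(1−ρ)(1−ρ^(K+1))]
Numerator: 1.3703·(1 − 10·17.037881 + 9·23.347454) = 55.838432
Denominator: (-0.3703)·(-22.347454) = 8.275847
L = 55.838432/8.275847 = 6.7472

Final: 6.7472


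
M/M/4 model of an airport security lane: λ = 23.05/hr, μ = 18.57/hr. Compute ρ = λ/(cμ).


ρ = λ/(cμ) = 23.05/(4·18.57) = 23.05/74.28 = 0.3103

Final: 0.3103


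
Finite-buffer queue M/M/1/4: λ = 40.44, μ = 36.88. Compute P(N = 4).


ρ = λ/μ = 40.44/36.88 = 1.0965
P_K = (1−ρ)ρ^K/(1−ρ^(K+1)) = (-0.09653·1.445709)/(1 − 1.585262)
= -0.139553/-0.585262 = 0.238446

Final: 0.238446
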